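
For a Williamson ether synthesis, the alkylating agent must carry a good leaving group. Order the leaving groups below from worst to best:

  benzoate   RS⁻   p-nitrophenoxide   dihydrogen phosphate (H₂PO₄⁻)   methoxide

A good leaving group is a weak base: the lower the pKₐ of its conjugate acid, the more readily it departs.
dihydrogen phosphate (H₂PO₄⁻): pKₐ(H₃PO₄) ≈ 2.1
benzoate: pKₐ(C₆H₅COOH) ≈ 4.2
p-nitrophenoxide: pKₐ(p-nitrophenol) ≈ 7.2
RS⁻: pKₐ(RSH (a thiol)) ≈ 10.5
methoxide: pKₐ(CH₃OH) ≈ 15.5
Reversing gives the worst-to-best order requested.

methoxide < RS⁻ < p-nitrophenoxide < benzoate < dihydrogen phosphate (H₂PO₄⁻)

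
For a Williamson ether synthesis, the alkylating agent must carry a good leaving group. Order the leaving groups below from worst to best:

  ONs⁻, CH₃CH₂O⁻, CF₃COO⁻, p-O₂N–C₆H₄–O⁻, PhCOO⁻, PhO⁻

CH₃CH₂O⁻ < PhO⁻ < p-O₂N–C₆H₄–O⁻ < PhCOO⁻ < CF₃COO⁻ < ONs⁻

The more stable X⁻ (or X) is on its own — i.e. the weaker a base it is — the better a leaving group it makes.
ONs⁻: pKₐ(p-O₂NC₆H₄SO₃H) ≈ -3.5
CF₃COO⁻: pKₐ(CF₃COOH) ≈ 0.2
PhCOO⁻: pKₐ(C₆H₅COOH) ≈ 4.2
p-O₂N–C₆H₄–O⁻: pKₐ(p-nitrophenol) ≈ 7.2
PhO⁻: pKₐ(C₆H₅OH (phenol)) ≈ 10
CH₃CH₂O⁻: pKₐ(CH₃CH₂OH) ≈ 16
Reversing gives the worst-to-best order requested.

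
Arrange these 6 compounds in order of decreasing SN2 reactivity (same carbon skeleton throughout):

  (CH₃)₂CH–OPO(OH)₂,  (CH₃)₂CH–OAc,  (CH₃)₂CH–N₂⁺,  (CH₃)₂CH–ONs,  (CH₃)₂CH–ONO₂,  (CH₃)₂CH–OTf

Same R in every case — rank the leaving groups.
The more stable X⁻ (or X) is on its own — i.e. the weaker a base it is — the better a leaving group it makes.
(CH₃)₂CH–N₂⁺ loses N₂: no meaningful conjugate acid; N₂ departs as an exceptionally stable neutral molecule
(CH₃)₂CH–OTf loses OTf⁻: pKₐ(CF₃SO₃H (triflic acid)) ≈ -14
(CH₃)₂CH–ONs loses ONs⁻: pKₐ(p-O₂NC₆H₄SO₃H) ≈ -3.5
(CH₃)₂CH–ONO₂ loses NO₃⁻: pKₐ(HNO₃) ≈ -1.3
(CH₃)₂CH–OPO(OH)₂ loses H₂PO₄⁻: pKₐ(H₃PO₄) ≈ 2.1
(CH₃)₂CH–OAc loses AcO⁻: pKₐ(CH₃COOH) ≈ 4.8

(CH₃)₂CH–N₂⁺ > (CH₃)₂CH–OTf > (CH₃)₂CH–ONs > (CH₃)₂CH–ONO₂ > (CH₃)₂CH–OPO(OH)₂ > (CH₃)₂CH–OAc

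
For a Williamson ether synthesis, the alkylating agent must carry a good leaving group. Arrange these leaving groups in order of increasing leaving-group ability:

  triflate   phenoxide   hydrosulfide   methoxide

methoxide < phenoxide < hydrosulfide < triflate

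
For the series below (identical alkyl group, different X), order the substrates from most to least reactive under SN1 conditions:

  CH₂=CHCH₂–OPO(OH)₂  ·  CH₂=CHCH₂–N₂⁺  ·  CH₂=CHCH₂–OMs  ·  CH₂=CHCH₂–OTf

With the same alkyl group throughout, only the leaving group differentiates the rates.
Rank by basicity of the departing species: weakest base leaves most easily.
CH₂=CHCH₂–N₂⁺ loses N₂: no meaningful conjugate acid; N₂ departs as an exceptionally stable neutral molecule
CH₂=CHCH₂–OTf loses OTf⁻: pKₐ(CF₃SO₃H (triflic acid)) ≈ -14
CH₂=CHCH₂–OMs loses OMs⁻: pKₐ(CH₃SO₃H (MsOH)) ≈ -1.9
CH₂=CHCH₂–OPO(OH)₂ loses H₂PO₄⁻: pKₐ(H₃PO₄) ≈ 2.1

CH₂=CHCH₂–N₂⁺ > CH₂=CHCH₂–OTf > CH₂=CHCH₂–OMs > CH₂=CHCH₂–OPO(OH)₂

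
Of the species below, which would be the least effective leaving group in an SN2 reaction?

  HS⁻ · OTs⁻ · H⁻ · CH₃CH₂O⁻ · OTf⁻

H⁻

OTf⁻: pKₐ(CF₃SO₃H (triflic acid)) ≈ -14
OTs⁻: pKₐ(p-CH₃C₆H₄SO₃H (TsOH)) ≈ -2.8
HS⁻: pKₐ(H₂S) ≈ 7
CH₃CH₂O⁻: pKₐ(CH₃CH₂OH) ≈ 16
H⁻: pKₐ(H₂) ≈ 36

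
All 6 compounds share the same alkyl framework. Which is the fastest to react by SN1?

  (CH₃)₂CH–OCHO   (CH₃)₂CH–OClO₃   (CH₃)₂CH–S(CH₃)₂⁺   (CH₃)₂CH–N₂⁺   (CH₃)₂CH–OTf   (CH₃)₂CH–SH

(CH₃)₂CH–N₂⁺

The skeletons are identical, so relative rate is governed entirely by leaving-group ability.
A good leaving group is a weak base: the lower the pKₐ of its conjugate acid, the more readily it departs.
(CH₃)₂CH–N₂⁺ loses N₂: no meaningful conjugate acid; N₂ departs as an exceptionally stable neutral molecule
(CH₃)₂CH–OTf loses OTf⁻: pKₐ(CF₃SO₃H (triflic acid)) ≈ -14
(CH₃)₂CH–OClO₃ loses ClO₄⁻: pKₐ(HClO₄) ≈ -10
(CH₃)₂CH–S(CH₃)₂⁺ loses SR'₂: pKₐ(R'₂SH⁺) ≈ -7
(CH₃)₂CH–OCHO loses HCOO⁻: pKₐ(HCOOH) ≈ 3.8
(CH₃)₂CH–SH loses HS⁻: pKₐ(H₂S) ≈ 7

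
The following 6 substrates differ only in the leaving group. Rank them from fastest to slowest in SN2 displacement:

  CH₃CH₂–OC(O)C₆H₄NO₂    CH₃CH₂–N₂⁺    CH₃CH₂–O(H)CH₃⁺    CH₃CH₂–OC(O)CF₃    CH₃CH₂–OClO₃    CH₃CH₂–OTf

Identical carbon frameworks mean the comparison reduces to leaving-group quality.
Rank by basicity of the departing species: weakest base leaves most easily.
CH₃CH₂–N₂⁺ loses N₂: no meaningful conjugate acid; N₂ departs as an exceptionally stable neutral molecule
CH₃CH₂–OTf loses OTf⁻: pKₐ(CF₃SO₃H (triflic acid)) ≈ -14
CH₃CH₂–OClO₃ loses ClO₄⁻: pKₐ(HClO₄) ≈ -10
CH₃CH₂–O(H)CH₃⁺ loses R'OH: pKₐ(R'OH₂⁺) ≈ -2.4
CH₃CH₂–OC(O)CF₃ loses CF₃COO⁻: pKₐ(CF₃COOH) ≈ 0.2
CH₃CH₂–OC(O)C₆H₄NO₂ loses p-O₂N–C₆H₄–COO⁻: pKₐ(p-nitrobenzoic acid) ≈ 3.4

CH₃CH₂–N₂⁺ > CH₃CH₂–OTf > CH₃CH₂–OClO₃ > CH₃CH₂–O(H)CH₃⁺ > CH₃CH₂–OC(O)CF₃ > CH₃CH₂–OC(O)C₆H₄NO₂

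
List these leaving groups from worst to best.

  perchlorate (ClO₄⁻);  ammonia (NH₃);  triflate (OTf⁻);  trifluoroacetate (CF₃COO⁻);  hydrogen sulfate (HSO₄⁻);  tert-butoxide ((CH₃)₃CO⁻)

Leaving-group ability tracks the stability of the departed species; conjugate-acid pKₐ is the usual yardstick (lower pKₐ → better LG).
triflate (OTf⁻): pKₐ(CF₃SO₃H (triflic acid)) ≈ -14 — charge spread over three oxygens and a CF₃ group; the premier leaving group in synthesis
perchlorate (ClO₄⁻): pKₐ(HClO₄) ≈ -10 — extremely weak base; rarely used for safety reasons
hydrogen sulfate (HSO₄⁻): pKₐ(H₂SO₄) ≈ -3
trifluoroacetate (CF₃COO⁻): pKₐ(CF₃COOH) ≈ 0.2 — strongly electron-withdrawing CF₃ stabilises the carboxylate
ammonia (NH₃): pKₐ(NH₄⁺) ≈ 9.2
tert-butoxide ((CH₃)₃CO⁻): pKₐ(t-BuOH) ≈ 18
Listed from poorest to best leaving group as asked.

tert-butoxide ((CH₃)₃CO⁻) < ammonia (NH₃) < trifluoroacetate (CF₃COO⁻) < hydrogen sulfate (HSO₄⁻) < perchlorate (ClO₄⁻) < triflate (OTf⁻)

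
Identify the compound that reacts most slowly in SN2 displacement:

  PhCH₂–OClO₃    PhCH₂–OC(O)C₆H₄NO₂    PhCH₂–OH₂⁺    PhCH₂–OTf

PhCH₂–OC(O)C₆H₄NO₂

The skeletons are identical, so relative rate is governed entirely by leaving-group ability.
Rank by basicity of the departing species: weakest base leaves most easily.
PhCH₂–OTf loses OTf⁻: pKₐ(CF₃SO₃H (triflic acid)) ≈ -14
PhCH₂–OClO₃ loses ClO₄⁻: pKₐ(HClO₄) ≈ -10
PhCH₂–OH₂⁺ loses H₂O: pKₐ(H₃O⁺) ≈ -1.7
PhCH₂–OC(O)C₆H₄NO₂ loses p-O₂N–C₆H₄–COO⁻: pKₐ(p-nitrobenzoic acid) ≈ 3.4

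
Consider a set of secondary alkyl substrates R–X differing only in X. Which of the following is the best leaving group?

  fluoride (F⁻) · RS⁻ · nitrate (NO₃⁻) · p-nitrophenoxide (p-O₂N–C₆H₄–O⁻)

nitrate (NO₃⁻): pKₐ(HNO₃) ≈ -1.3
fluoride (F⁻): pKₐ(HF) ≈ 3.2
p-nitrophenoxide (p-O₂N–C₆H₄–O⁻): pKₐ(p-nitrophenol) ≈ 7.2
RS⁻: pKₐ(RSH (a thiol)) ≈ 10.5

nitrate (NO₃⁻)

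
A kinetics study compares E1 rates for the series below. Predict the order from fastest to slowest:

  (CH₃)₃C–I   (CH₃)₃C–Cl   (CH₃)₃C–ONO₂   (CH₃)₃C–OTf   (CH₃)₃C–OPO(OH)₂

With the same alkyl group throughout, only the leaving group differentiates the rates.
A good leaving group is a weak base: the lower the pKₐ of its conjugate acid, the more readily it departs.
(CH₃)₃C–OTf loses OTf⁻: pKₐ(CF₃SO₃H (triflic acid)) ≈ -14
(CH₃)₃C–I loses I⁻: pKₐ(HI) ≈ -10
(CH₃)₃C–Cl loses Cl⁻: pKₐ(HCl) ≈ -7
(CH₃)₃C–ONO₂ loses NO₃⁻: pKₐ(HNO₃) ≈ -1.3
(CH₃)₃C–OPO(OH)₂ loses H₂PO₄⁻: pKₐ(H₃PO₄) ≈ 2.1

(CH₃)₃C–OTf > (CH₃)₃C–I > (CH₃)₃C–Cl > (CH₃)₃C–ONO₂ > (CH₃)₃C–OPO(OH)₂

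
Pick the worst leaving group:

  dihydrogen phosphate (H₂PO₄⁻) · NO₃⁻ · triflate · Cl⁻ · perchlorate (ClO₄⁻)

dihydrogen phosphate (H₂PO₄⁻)

The more stable X⁻ (or X) is on its own — i.e. the weaker a base it is — the better a leaving group it makes.
triflate: pKₐ(CF₃SO₃H (triflic acid)) ≈ -14
perchlorate (ClO₄⁻): pKₐ(HClO₄) ≈ -10
Cl⁻: pKₐ(HCl) ≈ -7
NO₃⁻: pKₐ(HNO₃) ≈ -1.3
dihydrogen phosphate (H₂PO₄⁻): pKₐ(H₃PO₄) ≈ 2.1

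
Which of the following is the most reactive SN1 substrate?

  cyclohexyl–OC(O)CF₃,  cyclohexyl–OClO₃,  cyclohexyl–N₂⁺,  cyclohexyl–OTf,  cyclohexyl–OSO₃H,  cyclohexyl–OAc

cyclohexyl–N₂⁺

Same R in every case — rank the leaving groups.
Leaving-group ability tracks the stability of the departed species; conjugate-acid pKₐ is the usual yardstick (lower pKₐ → better LG).
cyclohexyl–N₂⁺ loses N₂: no meaningful conjugate acid; N₂ departs as an exceptionally stable neutral molecule
cyclohexyl–OTf loses OTf⁻: pKₐ(CF₃SO₃H (triflic acid)) ≈ -14
cyclohexyl–OClO₃ loses ClO₄⁻: pKₐ(HClO₄) ≈ -10
cyclohexyl–OSO₃H loses HSO₄⁻: pKₐ(H₂SO₄) ≈ -3
cyclohexyl–OC(O)CF₃ loses CF₃COO⁻: pKₐ(CF₃COOH) ≈ 0.2
cyclohexyl–OAc loses AcO⁻: pKₐ(CH₃COOH) ≈ 4.8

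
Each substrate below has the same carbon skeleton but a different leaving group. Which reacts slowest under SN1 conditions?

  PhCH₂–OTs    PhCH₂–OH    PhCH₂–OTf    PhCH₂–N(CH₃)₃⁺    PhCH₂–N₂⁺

PhCH₂–OH

With the same alkyl group throughout, only the leaving group differentiates the rates.
The more stable X⁻ (or X) is on its own — i.e. the weaker a base it is — the better a leaving group it makes.
PhCH₂–N₂⁺ loses N₂: no meaningful conjugate acid; N₂ departs as an exceptionally stable neutral molecule
PhCH₂–OTf loses OTf⁻: pKₐ(CF₃SO₃H (triflic acid)) ≈ -14
PhCH₂–OTs loses OTs⁻: pKₐ(p-CH₃C₆H₄SO₃H (TsOH)) ≈ -2.8
PhCH₂–N(CH₃)₃⁺ loses NR'₃: pKₐ(R'₃NH⁺) ≈ 10.7
PhCH₂–OH loses OH⁻: pKₐ(H₂O) ≈ 15.7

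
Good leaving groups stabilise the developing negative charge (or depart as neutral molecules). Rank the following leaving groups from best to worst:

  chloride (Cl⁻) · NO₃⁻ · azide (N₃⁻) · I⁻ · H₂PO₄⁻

I⁻ > chloride (Cl⁻) > NO₃⁻ > H₂PO₄⁻ > azide (N₃⁻)

A good leaving group is a weak base: the lower the pKₐ of its conjugate acid, the more readily it departs.
I⁻: pKₐ(HI) ≈ -10 — large, highly polarisable; very weak base
chloride (Cl⁻): pKₐ(HCl) ≈ -7 — moderately weak base
NO₃⁻: pKₐ(HNO₃) ≈ -1.3 — resonance-delocalised over three oxygens
H₂PO₄⁻: pKₐ(H₃PO₄) ≈ 2.1 — moderate base; biological leaving group after further activation
azide (N₃⁻): pKₐ(HN₃) ≈ 4.7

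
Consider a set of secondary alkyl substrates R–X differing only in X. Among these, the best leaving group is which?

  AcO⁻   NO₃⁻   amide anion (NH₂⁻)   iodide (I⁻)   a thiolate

iodide (I⁻)

Rank by basicity of the departing species: weakest base leaves most easily.
iodide (I⁻): pKₐ(HI) ≈ -10
NO₃⁻: pKₐ(HNO₃) ≈ -1.3
AcO⁻: pKₐ(CH₃COOH) ≈ 4.8
a thiolate: pKₐ(RSH (a thiol)) ≈ 10.5
amide anion (NH₂⁻): pKₐ(NH₃) ≈ 38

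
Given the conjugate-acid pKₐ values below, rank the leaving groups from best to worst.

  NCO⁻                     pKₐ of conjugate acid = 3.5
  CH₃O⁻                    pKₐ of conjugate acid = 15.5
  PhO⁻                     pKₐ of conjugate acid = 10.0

Lower conjugate-acid pKₐ ⇒ weaker base ⇒ better leaving group.
Sorting by the given values: NCO⁻ (3.5), PhO⁻ (10.0), CH₃O⁻ (15.5).

NCO⁻ > PhO⁻ > CH₃O⁻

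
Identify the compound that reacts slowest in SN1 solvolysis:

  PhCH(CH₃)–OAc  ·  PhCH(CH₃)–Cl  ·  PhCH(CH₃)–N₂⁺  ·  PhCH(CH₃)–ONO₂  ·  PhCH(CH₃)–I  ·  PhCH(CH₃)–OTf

PhCH(CH₃)–OAc

With the same alkyl group throughout, only the leaving group differentiates the rates.
Leaving-group ability tracks the stability of the departed species; conjugate-acid pKₐ is the usual yardstick (lower pKₐ → better LG).
PhCH(CH₃)–N₂⁺ loses N₂: no meaningful conjugate acid; N₂ departs as an exceptionally stable neutral molecule
PhCH(CH₃)–OTf loses OTf⁻: pKₐ(CF₃SO₃H (triflic acid)) ≈ -14
PhCH(CH₃)–I loses I⁻: pKₐ(HI) ≈ -10
PhCH(CH₃)–Cl loses Cl⁻: pKₐ(HCl) ≈ -7
PhCH(CH₃)–ONO₂ loses NO₃⁻: pKₐ(HNO₃) ≈ -1.3
PhCH(CH₃)–OAc loses AcO⁻: pKₐ(CH₃COOH) ≈ 4.8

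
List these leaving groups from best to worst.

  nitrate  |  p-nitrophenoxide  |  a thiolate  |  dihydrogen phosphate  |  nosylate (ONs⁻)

nosylate (ONs⁻): pKₐ(p-O₂NC₆H₄SO₃H) ≈ -3.5
nitrate: pKₐ(HNO₃) ≈ -1.3
dihydrogen phosphate: pKₐ(H₃PO₄) ≈ 2.1
p-nitrophenoxide: pKₐ(p-nitrophenol) ≈ 7.2
a thiolate: pKₐ(RSH (a thiol)) ≈ 10.5

nosylate (ONs⁻) > nitrate > dihydrogen phosphate > p-nitrophenoxide > a thiolate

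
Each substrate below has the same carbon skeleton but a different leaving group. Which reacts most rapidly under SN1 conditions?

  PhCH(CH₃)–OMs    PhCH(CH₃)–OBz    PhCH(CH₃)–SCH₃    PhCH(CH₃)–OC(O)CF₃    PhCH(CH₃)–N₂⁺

With the same alkyl group throughout, only the leaving group differentiates the rates.
A good leaving group is a weak base: the lower the pKₐ of its conjugate acid, the more readily it departs.
PhCH(CH₃)–N₂⁺ loses N₂: no meaningful conjugate acid; N₂ departs as an exceptionally stable neutral molecule
PhCH(CH₃)–OMs loses OMs⁻: pKₐ(CH₃SO₃H (MsOH)) ≈ -1.9
PhCH(CH₃)–OC(O)CF₃ loses CF₃COO⁻: pKₐ(CF₃COOH) ≈ 0.2
PhCH(CH₃)–OBz loses PhCOO⁻: pKₐ(C₆H₅COOH) ≈ 4.2
PhCH(CH₃)–SCH₃ loses RS⁻: pKₐ(RSH (a thiol)) ≈ 10.5

PhCH(CH₃)–N₂⁺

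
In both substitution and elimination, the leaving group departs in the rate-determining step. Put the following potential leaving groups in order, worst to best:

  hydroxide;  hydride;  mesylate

mesylate: pKₐ(CH₃SO₃H (MsOH)) ≈ -1.9 — resonance-delocalised alkanesulfonate
hydroxide: pKₐ(H₂O) ≈ 15.7 — strong base; essentially never leaves without prior activation
hydride: pKₐ(H₂) ≈ 36
The question asks for worst first, so the sequence is read in increasing leaving-group ability.

hydride < hydroxide < mesylate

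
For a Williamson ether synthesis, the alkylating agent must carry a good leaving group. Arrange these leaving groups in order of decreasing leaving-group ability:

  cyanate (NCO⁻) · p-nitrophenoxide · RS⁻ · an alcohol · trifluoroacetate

an alcohol > trifluoroacetate > cyanate (NCO⁻) > p-nitrophenoxide > RS⁻

The more stable X⁻ (or X) is on its own — i.e. the weaker a base it is — the better a leaving group it makes.
an alcohol: pKₐ(R'OH₂⁺) ≈ -2.4 — neutral; leaves from a protonated ether (an oxonium ion, R–O(H)R'⁺)
trifluoroacetate: pKₐ(CF₃COOH) ≈ 0.2 — strongly electron-withdrawing CF₃ stabilises the carboxylate
cyanate (NCO⁻): pKₐ(HOCN) ≈ 3.5
p-nitrophenoxide: pKₐ(p-nitrophenol) ≈ 7.2 — nitro group delocalises the charge; the classic chromogenic LG
RS⁻: pKₐ(RSH (a thiol)) ≈ 10.5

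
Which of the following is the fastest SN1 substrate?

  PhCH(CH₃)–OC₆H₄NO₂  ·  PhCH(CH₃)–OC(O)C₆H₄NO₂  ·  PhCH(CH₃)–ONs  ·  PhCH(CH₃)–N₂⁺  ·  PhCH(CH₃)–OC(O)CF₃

PhCH(CH₃)–N₂⁺

With the same alkyl group throughout, only the leaving group differentiates the rates.
The more stable X⁻ (or X) is on its own — i.e. the weaker a base it is — the better a leaving group it makes.
PhCH(CH₃)–N₂⁺ loses N₂: no meaningful conjugate acid; N₂ departs as an exceptionally stable neutral molecule
PhCH(CH₃)–ONs loses ONs⁻: pKₐ(p-O₂NC₆H₄SO₃H) ≈ -3.5
PhCH(CH₃)–OC(O)CF₃ loses CF₃COO⁻: pKₐ(CF₃COOH) ≈ 0.2
PhCH(CH₃)–OC(O)C₆H₄NO₂ loses p-O₂N–C₆H₄–COO⁻: pKₐ(p-nitrobenzoic acid) ≈ 3.4
PhCH(CH₃)–OC₆H₄NO₂ loses p-O₂N–C₆H₄–O⁻: pKₐ(p-nitrophenol) ≈ 7.2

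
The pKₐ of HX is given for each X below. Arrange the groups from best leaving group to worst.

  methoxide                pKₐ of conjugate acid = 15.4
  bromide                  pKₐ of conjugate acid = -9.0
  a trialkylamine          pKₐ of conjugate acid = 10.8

bromide > a trialkylamine > methoxide

Lower conjugate-acid pKₐ ⇒ weaker base ⇒ better leaving group.
Sorting by the given values: bromide (-9.0), a trialkylamine (10.8), methoxide (15.4).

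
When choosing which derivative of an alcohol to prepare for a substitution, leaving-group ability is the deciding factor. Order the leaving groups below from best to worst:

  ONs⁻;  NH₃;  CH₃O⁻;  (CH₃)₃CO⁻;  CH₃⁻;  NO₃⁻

ONs⁻: pKₐ(p-O₂NC₆H₄SO₃H) ≈ -3.5 — p-nitro group further stabilises the sulfonate
NO₃⁻: pKₐ(HNO₃) ≈ -1.3 — resonance-delocalised over three oxygens
NH₃: pKₐ(NH₄⁺) ≈ 9.2
CH₃O⁻: pKₐ(CH₃OH) ≈ 15.5
(CH₃)₃CO⁻: pKₐ(t-BuOH) ≈ 18 — bulky, strongly basic alkoxide
CH₃⁻: pKₐ(CH₄) ≈ 48 — unstabilised carbanion; the worst conceivable leaving group

ONs⁻ > NO₃⁻ > NH₃ > CH₃O⁻ > (CH₃)₃CO⁻ > CH₃⁻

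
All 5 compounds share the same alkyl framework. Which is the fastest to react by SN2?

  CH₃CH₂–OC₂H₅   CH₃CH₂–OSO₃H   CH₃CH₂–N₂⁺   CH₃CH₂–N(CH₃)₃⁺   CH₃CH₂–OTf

CH₃CH₂–N₂⁺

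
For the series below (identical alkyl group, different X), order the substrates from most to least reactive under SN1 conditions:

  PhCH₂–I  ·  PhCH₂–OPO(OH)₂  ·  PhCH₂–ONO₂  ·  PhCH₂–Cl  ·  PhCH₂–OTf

Same R in every case — rank the leaving groups.
Leaving-group ability tracks the stability of the departed species; conjugate-acid pKₐ is the usual yardstick (lower pKₐ → better LG).
PhCH₂–OTf loses OTf⁻: pKₐ(CF₃SO₃H (triflic acid)) ≈ -14
PhCH₂–I loses I⁻: pKₐ(HI) ≈ -10
PhCH₂–Cl loses Cl⁻: pKₐ(HCl) ≈ -7
PhCH₂–ONO₂ loses NO₃⁻: pKₐ(HNO₃) ≈ -1.3
PhCH₂–OPO(OH)₂ loses H₂PO₄⁻: pKₐ(H₃PO₄) ≈ 2.1

PhCH₂–OTf > PhCH₂–I > PhCH₂–Cl > PhCH₂–ONO₂ > PhCH₂–OPO(OH)₂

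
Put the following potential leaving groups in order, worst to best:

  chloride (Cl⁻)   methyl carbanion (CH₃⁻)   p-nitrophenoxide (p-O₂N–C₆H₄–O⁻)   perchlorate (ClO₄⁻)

methyl carbanion (CH₃⁻) < p-nitrophenoxide (p-O₂N–C₆H₄–O⁻) < chloride (Cl⁻) < perchlorate (ClO₄⁻)

The more stable X⁻ (or X) is on its own — i.e. the weaker a base it is — the better a leaving group it makes.
perchlorate (ClO₄⁻): pKₐ(HClO₄) ≈ -10
chloride (Cl⁻): pKₐ(HCl) ≈ -7 — moderately weak base
p-nitrophenoxide (p-O₂N–C₆H₄–O⁻): pKₐ(p-nitrophenol) ≈ 7.2 — nitro group delocalises the charge; the classic chromogenic LG
methyl carbanion (CH₃⁻): pKₐ(CH₄) ≈ 48 — unstabilised carbanion; the worst conceivable leaving group
Reversing gives the worst-to-best order requested.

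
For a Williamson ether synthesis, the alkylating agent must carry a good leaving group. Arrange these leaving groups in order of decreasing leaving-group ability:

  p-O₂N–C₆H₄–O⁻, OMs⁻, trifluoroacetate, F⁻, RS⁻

OMs⁻: pKₐ(CH₃SO₃H (MsOH)) ≈ -1.9 — resonance-delocalised alkanesulfonate
trifluoroacetate: pKₐ(CF₃COOH) ≈ 0.2 — strongly electron-withdrawing CF₃ stabilises the carboxylate
F⁻: pKₐ(HF) ≈ 3.2
p-O₂N–C₆H₄–O⁻: pKₐ(p-nitrophenol) ≈ 7.2 — nitro group delocalises the charge; the classic chromogenic LG
RS⁻: pKₐ(RSH (a thiol)) ≈ 10.5

OMs⁻ > trifluoroacetate > F⁻ > p-O₂N–C₆H₄–O⁻ > RS⁻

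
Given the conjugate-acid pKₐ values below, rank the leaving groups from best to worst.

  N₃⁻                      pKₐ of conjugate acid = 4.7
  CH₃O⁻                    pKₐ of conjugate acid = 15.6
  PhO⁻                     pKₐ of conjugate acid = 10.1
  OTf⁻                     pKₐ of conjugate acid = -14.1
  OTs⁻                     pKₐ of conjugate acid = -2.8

Lower conjugate-acid pKₐ ⇒ weaker base ⇒ better leaving group.
Sorting by the given values: OTf⁻ (-14.1), OTs⁻ (-2.8), N₃⁻ (4.7), PhO⁻ (10.1), CH₃O⁻ (15.6).

OTf⁻ > OTs⁻ > N₃⁻ > PhO⁻ > CH₃O⁻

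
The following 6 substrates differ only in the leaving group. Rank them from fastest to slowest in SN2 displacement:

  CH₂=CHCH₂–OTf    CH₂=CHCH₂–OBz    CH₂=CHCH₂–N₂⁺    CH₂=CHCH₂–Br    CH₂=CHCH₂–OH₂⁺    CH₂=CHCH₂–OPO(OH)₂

CH₂=CHCH₂–N₂⁺ > CH₂=CHCH₂–OTf > CH₂=CHCH₂–Br > CH₂=CHCH₂–OH₂⁺ > CH₂=CHCH₂–OPO(OH)₂ > CH₂=CHCH₂–OBz

The skeletons are identical, so relative rate is governed entirely by leaving-group ability.
Rank by basicity of the departing species: weakest base leaves most easily.
CH₂=CHCH₂–N₂⁺ loses N₂: no meaningful conjugate acid; N₂ departs as an exceptionally stable neutral molecule
CH₂=CHCH₂–OTf loses OTf⁻: pKₐ(CF₃SO₃H (triflic acid)) ≈ -14
CH₂=CHCH₂–Br loses Br⁻: pKₐ(HBr) ≈ -9
CH₂=CHCH₂–OH₂⁺ loses H₂O: pKₐ(H₃O⁺) ≈ -1.7
CH₂=CHCH₂–OPO(OH)₂ loses H₂PO₄⁻: pKₐ(H₃PO₄) ≈ 2.1
CH₂=CHCH₂–OBz loses PhCOO⁻: pKₐ(C₆H₅COOH) ≈ 4.2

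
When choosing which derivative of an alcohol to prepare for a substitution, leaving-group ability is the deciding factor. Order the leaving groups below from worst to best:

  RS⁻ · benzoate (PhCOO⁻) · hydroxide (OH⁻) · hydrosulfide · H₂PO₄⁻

hydroxide (OH⁻) < RS⁻ < hydrosulfide < benzoate (PhCOO⁻) < H₂PO₄⁻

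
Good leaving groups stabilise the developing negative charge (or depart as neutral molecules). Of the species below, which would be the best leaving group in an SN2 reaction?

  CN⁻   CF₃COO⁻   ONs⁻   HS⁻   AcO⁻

Leaving-group ability tracks the stability of the departed species; conjugate-acid pKₐ is the usual yardstick (lower pKₐ → better LG).
ONs⁻: pKₐ(p-O₂NC₆H₄SO₃H) ≈ -3.5
CF₃COO⁻: pKₐ(CF₃COOH) ≈ 0.2
AcO⁻: pKₐ(CH₃COOH) ≈ 4.8
HS⁻: pKₐ(H₂S) ≈ 7
CN⁻: pKₐ(HCN) ≈ 9.2

ONs⁻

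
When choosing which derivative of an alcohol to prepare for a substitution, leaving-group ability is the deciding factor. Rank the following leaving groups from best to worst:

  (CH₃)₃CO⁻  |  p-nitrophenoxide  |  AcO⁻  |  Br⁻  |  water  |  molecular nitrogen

molecular nitrogen > Br⁻ > water > AcO⁻ > p-nitrophenoxide > (CH₃)₃CO⁻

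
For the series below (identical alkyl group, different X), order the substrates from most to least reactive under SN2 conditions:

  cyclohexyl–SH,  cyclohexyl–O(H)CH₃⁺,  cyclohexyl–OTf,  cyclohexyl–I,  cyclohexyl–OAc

cyclohexyl–OTf > cyclohexyl–I > cyclohexyl–O(H)CH₃⁺ > cyclohexyl–OAc > cyclohexyl–SH

The skeletons are identical, so relative rate is governed entirely by leaving-group ability.
Rank by basicity of the departing species: weakest base leaves most easily.
cyclohexyl–OTf loses OTf⁻: pKₐ(CF₃SO₃H (triflic acid)) ≈ -14
cyclohexyl–I loses I⁻: pKₐ(HI) ≈ -10
cyclohexyl–O(H)CH₃⁺ loses R'OH: pKₐ(R'OH₂⁺) ≈ -2.4
cyclohexyl–OAc loses AcO⁻: pKₐ(CH₃COOH) ≈ 4.8
cyclohexyl–SH loses HS⁻: pKₐ(H₂S) ≈ 7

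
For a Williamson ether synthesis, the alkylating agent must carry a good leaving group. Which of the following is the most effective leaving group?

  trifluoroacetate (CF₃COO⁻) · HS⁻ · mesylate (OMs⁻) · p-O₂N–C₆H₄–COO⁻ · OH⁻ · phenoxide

mesylate (OMs⁻)

Leaving-group ability tracks the stability of the departed species; conjugate-acid pKₐ is the usual yardstick (lower pKₐ → better LG).
mesylate (OMs⁻): pKₐ(CH₃SO₃H (MsOH)) ≈ -1.9
trifluoroacetate (CF₃COO⁻): pKₐ(CF₃COOH) ≈ 0.2
p-O₂N–C₆H₄–COO⁻: pKₐ(p-nitrobenzoic acid) ≈ 3.4
HS⁻: pKₐ(H₂S) ≈ 7
phenoxide: pKₐ(C₆H₅OH (phenol)) ≈ 10
OH⁻: pKₐ(H₂O) ≈ 15.7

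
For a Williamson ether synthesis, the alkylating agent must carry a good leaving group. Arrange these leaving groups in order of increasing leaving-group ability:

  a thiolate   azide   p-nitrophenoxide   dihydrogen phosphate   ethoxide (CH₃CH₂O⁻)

dihydrogen phosphate: pKₐ(H₃PO₄) ≈ 2.1 — moderate base; biological leaving group after further activation
azide: pKₐ(HN₃) ≈ 4.7
p-nitrophenoxide: pKₐ(p-nitrophenol) ≈ 7.2 — nitro group delocalises the charge; the classic chromogenic LG
a thiolate: pKₐ(RSH (a thiol)) ≈ 10.5
ethoxide (CH₃CH₂O⁻): pKₐ(CH₃CH₂OH) ≈ 16 — strong base; alkoxides do not leave unassisted
Listed from poorest to best leaving group as asked.

ethoxide (CH₃CH₂O⁻) < a thiolate < p-nitrophenoxide < azide < dihydrogen phosphate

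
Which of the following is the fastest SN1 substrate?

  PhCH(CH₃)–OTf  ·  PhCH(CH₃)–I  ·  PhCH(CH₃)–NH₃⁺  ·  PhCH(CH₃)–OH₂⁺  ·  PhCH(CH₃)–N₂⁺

Identical carbon frameworks mean the comparison reduces to leaving-group quality.
A good leaving group is a weak base: the lower the pKₐ of its conjugate acid, the more readily it departs.
PhCH(CH₃)–N₂⁺ loses N₂: no meaningful conjugate acid; N₂ departs as an exceptionally stable neutral molecule
PhCH(CH₃)–OTf loses OTf⁻: pKₐ(CF₃SO₃H (triflic acid)) ≈ -14
PhCH(CH₃)–I loses I⁻: pKₐ(HI) ≈ -10
PhCH(CH₃)–OH₂⁺ loses H₂O: pKₐ(H₃O⁺) ≈ -1.7
PhCH(CH₃)–NH₃⁺ loses NH₃: pKₐ(NH₄⁺) ≈ 9.2

PhCH(CH₃)–N₂⁺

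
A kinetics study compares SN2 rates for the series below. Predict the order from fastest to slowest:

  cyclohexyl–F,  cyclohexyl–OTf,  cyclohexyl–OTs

Identical carbon frameworks mean the comparison reduces to leaving-group quality.
The more stable X⁻ (or X) is on its own — i.e. the weaker a base it is — the better a leaving group it makes.
cyclohexyl–OTf loses OTf⁻: pKₐ(CF₃SO₃H (triflic acid)) ≈ -14
cyclohexyl–OTs loses OTs⁻: pKₐ(p-CH₃C₆H₄SO₃H (TsOH)) ≈ -2.8
cyclohexyl–F loses F⁻: pKₐ(HF) ≈ 3.2

cyclohexyl–OTf > cyclohexyl–OTs > cyclohexyl–F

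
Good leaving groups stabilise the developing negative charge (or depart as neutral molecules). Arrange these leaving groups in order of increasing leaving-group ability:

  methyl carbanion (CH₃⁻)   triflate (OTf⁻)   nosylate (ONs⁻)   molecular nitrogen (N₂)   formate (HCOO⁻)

A good leaving group is a weak base: the lower the pKₐ of its conjugate acid, the more readily it departs.
molecular nitrogen (N₂): no meaningful conjugate acid; N₂ departs as an exceptionally stable neutral molecule
triflate (OTf⁻): pKₐ(CF₃SO₃H (triflic acid)) ≈ -14
nosylate (ONs⁻): pKₐ(p-O₂NC₆H₄SO₃H) ≈ -3.5
formate (HCOO⁻): pKₐ(HCOOH) ≈ 3.8
methyl carbanion (CH₃⁻): pKₐ(CH₄) ≈ 48 — unstabilised carbanion; the worst conceivable leaving group
Listed from poorest to best leaving group as asked.

methyl carbanion (CH₃⁻) < formate (HCOO⁻) < nosylate (ONs⁻) < triflate (OTf⁻) < molecular nitrogen (N₂)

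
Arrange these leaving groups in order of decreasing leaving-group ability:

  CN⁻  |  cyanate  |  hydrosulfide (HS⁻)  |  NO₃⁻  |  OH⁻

NO₃⁻: pKₐ(HNO₃) ≈ -1.3
cyanate: pKₐ(HOCN) ≈ 3.5
hydrosulfide (HS⁻): pKₐ(H₂S) ≈ 7
CN⁻: pKₐ(HCN) ≈ 9.2
OH⁻: pKₐ(H₂O) ≈ 15.7

NO₃⁻ > cyanate > hydrosulfide (HS⁻) > CN⁻ > OH⁻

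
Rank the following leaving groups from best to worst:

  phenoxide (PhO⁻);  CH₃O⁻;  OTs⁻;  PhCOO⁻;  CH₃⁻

OTs⁻ > PhCOO⁻ > phenoxide (PhO⁻) > CH₃O⁻ > CH₃⁻

Rank by basicity of the departing species: weakest base leaves most easily.
OTs⁻: pKₐ(p-CH₃C₆H₄SO₃H (TsOH)) ≈ -2.8
PhCOO⁻: pKₐ(C₆H₅COOH) ≈ 4.2
phenoxide (PhO⁻): pKₐ(C₆H₅OH (phenol)) ≈ 10 — resonance into the ring helps, but still a poor LG
CH₃O⁻: pKₐ(CH₃OH) ≈ 15.5
CH₃⁻: pKₐ(CH₄) ≈ 48 — unstabilised carbanion; the worst conceivable leaving group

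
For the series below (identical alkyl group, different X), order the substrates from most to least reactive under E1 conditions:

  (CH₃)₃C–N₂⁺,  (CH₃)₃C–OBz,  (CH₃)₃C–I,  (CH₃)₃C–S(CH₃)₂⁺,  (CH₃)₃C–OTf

(CH₃)₃C–N₂⁺ > (CH₃)₃C–OTf > (CH₃)₃C–I > (CH₃)₃C–S(CH₃)₂⁺ > (CH₃)₃C–OBz

Identical carbon frameworks mean the comparison reduces to leaving-group quality.
The more stable X⁻ (or X) is on its own — i.e. the weaker a base it is — the better a leaving group it makes.
(CH₃)₃C–N₂⁺ loses N₂: no meaningful conjugate acid; N₂ departs as an exceptionally stable neutral molecule
(CH₃)₃C–OTf loses OTf⁻: pKₐ(CF₃SO₃H (triflic acid)) ≈ -14
(CH₃)₃C–I loses I⁻: pKₐ(HI) ≈ -10
(CH₃)₃C–S(CH₃)₂⁺ loses SR'₂: pKₐ(R'₂SH⁺) ≈ -7
(CH₃)₃C–OBz loses PhCOO⁻: pKₐ(C₆H₅COOH) ≈ 4.2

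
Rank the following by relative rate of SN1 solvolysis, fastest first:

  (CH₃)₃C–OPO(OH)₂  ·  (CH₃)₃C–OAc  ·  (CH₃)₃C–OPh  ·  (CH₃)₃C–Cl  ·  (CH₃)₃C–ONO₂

(CH₃)₃C–Cl > (CH₃)₃C–ONO₂ > (CH₃)₃C–OPO(OH)₂ > (CH₃)₃C–OAc > (CH₃)₃C–OPh

Same R in every case — rank the leaving groups.
Rank by basicity of the departing species: weakest base leaves most easily.
(CH₃)₃C–Cl loses Cl⁻: pKₐ(HCl) ≈ -7
(CH₃)₃C–ONO₂ loses NO₃⁻: pKₐ(HNO₃) ≈ -1.3
(CH₃)₃C–OPO(OH)₂ loses H₂PO₄⁻: pKₐ(H₃PO₄) ≈ 2.1
(CH₃)₃C–OAc loses AcO⁻: pKₐ(CH₃COOH) ≈ 4.8
(CH₃)₃C–OPh loses PhO⁻: pKₐ(C₆H₅OH (phenol)) ≈ 10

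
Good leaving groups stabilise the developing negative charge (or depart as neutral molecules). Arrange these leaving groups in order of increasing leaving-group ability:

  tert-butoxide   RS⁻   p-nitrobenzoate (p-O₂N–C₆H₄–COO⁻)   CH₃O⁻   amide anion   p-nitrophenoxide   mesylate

Leaving-group ability tracks the stability of the departed species; conjugate-acid pKₐ is the usual yardstick (lower pKₐ → better LG).
mesylate: pKₐ(CH₃SO₃H (MsOH)) ≈ -1.9
p-nitrobenzoate (p-O₂N–C₆H₄–COO⁻): pKₐ(p-nitrobenzoic acid) ≈ 3.4
p-nitrophenoxide: pKₐ(p-nitrophenol) ≈ 7.2
RS⁻: pKₐ(RSH (a thiol)) ≈ 10.5
CH₃O⁻: pKₐ(CH₃OH) ≈ 15.5
tert-butoxide: pKₐ(t-BuOH) ≈ 18
amide anion: pKₐ(NH₃) ≈ 38
Listed from poorest to best leaving group as asked.

amide anion < tert-butoxide < CH₃O⁻ < RS⁻ < p-nitrophenoxide < p-nitrobenzoate (p-O₂N–C₆H₄–COO⁻) < mesylate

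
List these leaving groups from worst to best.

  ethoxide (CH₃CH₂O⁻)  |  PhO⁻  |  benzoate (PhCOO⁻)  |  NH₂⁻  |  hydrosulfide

NH₂⁻ < ethoxide (CH₃CH₂O⁻) < PhO⁻ < hydrosulfide < benzoate (PhCOO⁻)

Leaving-group ability tracks the stability of the departed species; conjugate-acid pKₐ is the usual yardstick (lower pKₐ → better LG).
benzoate (PhCOO⁻): pKₐ(C₆H₅COOH) ≈ 4.2
hydrosulfide: pKₐ(H₂S) ≈ 7
PhO⁻: pKₐ(C₆H₅OH (phenol)) ≈ 10
ethoxide (CH₃CH₂O⁻): pKₐ(CH₃CH₂OH) ≈ 16
NH₂⁻: pKₐ(NH₃) ≈ 38
Reversing gives the worst-to-best order requested.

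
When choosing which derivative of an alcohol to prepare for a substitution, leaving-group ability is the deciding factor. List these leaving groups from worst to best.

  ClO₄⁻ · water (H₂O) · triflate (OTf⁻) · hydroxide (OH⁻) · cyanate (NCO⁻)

hydroxide (OH⁻) < cyanate (NCO⁻) < water (H₂O) < ClO₄⁻ < triflate (OTf⁻)

A good leaving group is a weak base: the lower the pKₐ of its conjugate acid, the more readily it departs.
triflate (OTf⁻): pKₐ(CF₃SO₃H (triflic acid)) ≈ -14
ClO₄⁻: pKₐ(HClO₄) ≈ -10
water (H₂O): pKₐ(H₃O⁺) ≈ -1.7
cyanate (NCO⁻): pKₐ(HOCN) ≈ 3.5
hydroxide (OH⁻): pKₐ(H₂O) ≈ 15.7
Listed from poorest to best leaving group as asked.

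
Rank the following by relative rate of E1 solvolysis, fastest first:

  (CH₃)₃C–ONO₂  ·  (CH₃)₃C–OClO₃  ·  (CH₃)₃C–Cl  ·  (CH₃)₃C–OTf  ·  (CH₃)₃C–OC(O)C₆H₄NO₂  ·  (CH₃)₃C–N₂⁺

The skeletons are identical, so relative rate is governed entirely by leaving-group ability.
Leaving-group ability tracks the stability of the departed species; conjugate-acid pKₐ is the usual yardstick (lower pKₐ → better LG).
(CH₃)₃C–N₂⁺ loses N₂: no meaningful conjugate acid; N₂ departs as an exceptionally stable neutral molecule
(CH₃)₃C–OTf loses OTf⁻: pKₐ(CF₃SO₃H (triflic acid)) ≈ -14
(CH₃)₃C–OClO₃ loses ClO₄⁻: pKₐ(HClO₄) ≈ -10
(CH₃)₃C–Cl loses Cl⁻: pKₐ(HCl) ≈ -7
(CH₃)₃C–ONO₂ loses NO₃⁻: pKₐ(HNO₃) ≈ -1.3
(CH₃)₃C–OC(O)C₆H₄NO₂ loses p-O₂N–C₆H₄–COO⁻: pKₐ(p-nitrobenzoic acid) ≈ 3.4

(CH₃)₃C–N₂⁺ > (CH₃)₃C–OTf > (CH₃)₃C–OClO₃ > (CH₃)₃C–Cl > (CH₃)₃C–ONO₂ > (CH₃)₃C–OC(O)C₆H₄NO₂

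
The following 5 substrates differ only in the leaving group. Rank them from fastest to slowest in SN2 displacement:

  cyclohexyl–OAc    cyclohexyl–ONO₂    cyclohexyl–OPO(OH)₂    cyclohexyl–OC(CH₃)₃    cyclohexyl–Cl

cyclohexyl–Cl > cyclohexyl–ONO₂ > cyclohexyl–OPO(OH)₂ > cyclohexyl–OAc > cyclohexyl–OC(CH₃)₃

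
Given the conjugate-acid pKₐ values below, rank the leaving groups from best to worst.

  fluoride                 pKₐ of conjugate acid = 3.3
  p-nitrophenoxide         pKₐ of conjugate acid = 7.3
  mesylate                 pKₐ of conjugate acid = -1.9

mesylate > fluoride > p-nitrophenoxide

Lower conjugate-acid pKₐ ⇒ weaker base ⇒ better leaving group.
Sorting by the given values: mesylate (-1.9), fluoride (3.3), p-nitrophenoxide (7.3).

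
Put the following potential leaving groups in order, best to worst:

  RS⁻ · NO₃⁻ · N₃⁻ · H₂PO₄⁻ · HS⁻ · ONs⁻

ONs⁻ > NO₃⁻ > H₂PO₄⁻ > N₃⁻ > HS⁻ > RS⁻

A good leaving group is a weak base: the lower the pKₐ of its conjugate acid, the more readily it departs.
ONs⁻: pKₐ(p-O₂NC₆H₄SO₃H) ≈ -3.5
NO₃⁻: pKₐ(HNO₃) ≈ -1.3
H₂PO₄⁻: pKₐ(H₃PO₄) ≈ 2.1
N₃⁻: pKₐ(HN₃) ≈ 4.7
HS⁻: pKₐ(H₂S) ≈ 7
RS⁻: pKₐ(RSH (a thiol)) ≈ 10.5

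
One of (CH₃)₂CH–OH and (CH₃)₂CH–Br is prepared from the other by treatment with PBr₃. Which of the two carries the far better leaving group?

(CH₃)₂CH–Br

From (CH₃)₂CH–OH the departing group would be OH⁻ (pKₐ(H₂O) ≈ 15.7). Strong base; essentially never leaves without prior activation.
From (CH₃)₂CH–Br the leaving group is Br⁻ (pKₐ(HBr) ≈ -9). Weak base; good leaving group.
Treatment with PBr₃ works by replacing the hydroxyl with bromide, making (CH₃)₂CH–Br enormously more reactive.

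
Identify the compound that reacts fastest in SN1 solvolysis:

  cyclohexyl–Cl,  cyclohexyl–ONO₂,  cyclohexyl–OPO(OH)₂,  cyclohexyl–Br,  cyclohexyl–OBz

cyclohexyl–Br

The skeletons are identical, so relative rate is governed entirely by leaving-group ability.
Rank by basicity of the departing species: weakest base leaves most easily.
cyclohexyl–Br loses Br⁻: pKₐ(HBr) ≈ -9
cyclohexyl–Cl loses Cl⁻: pKₐ(HCl) ≈ -7
cyclohexyl–ONO₂ loses NO₃⁻: pKₐ(HNO₃) ≈ -1.3
cyclohexyl–OPO(OH)₂ loses H₂PO₄⁻: pKₐ(H₃PO₄) ≈ 2.1
cyclohexyl–OBz loses PhCOO⁻: pKₐ(C₆H₅COOH) ≈ 4.2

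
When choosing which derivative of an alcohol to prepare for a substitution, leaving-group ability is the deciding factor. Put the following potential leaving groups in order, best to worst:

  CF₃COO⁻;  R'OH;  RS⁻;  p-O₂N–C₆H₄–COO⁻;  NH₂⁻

Leaving-group ability tracks the stability of the departed species; conjugate-acid pKₐ is the usual yardstick (lower pKₐ → better LG).
R'OH: pKₐ(R'OH₂⁺) ≈ -2.4
CF₃COO⁻: pKₐ(CF₃COOH) ≈ 0.2
p-O₂N–C₆H₄–COO⁻: pKₐ(p-nitrobenzoic acid) ≈ 3.4
RS⁻: pKₐ(RSH (a thiol)) ≈ 10.5
NH₂⁻: pKₐ(NH₃) ≈ 38

R'OH > CF₃COO⁻ > p-O₂N–C₆H₄–COO⁻ > RS⁻ > NH₂⁻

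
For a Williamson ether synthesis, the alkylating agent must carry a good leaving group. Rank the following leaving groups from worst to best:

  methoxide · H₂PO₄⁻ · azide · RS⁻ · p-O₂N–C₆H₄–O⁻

A good leaving group is a weak base: the lower the pKₐ of its conjugate acid, the more readily it departs.
H₂PO₄⁻: pKₐ(H₃PO₄) ≈ 2.1
azide: pKₐ(HN₃) ≈ 4.7
p-O₂N–C₆H₄–O⁻: pKₐ(p-nitrophenol) ≈ 7.2
RS⁻: pKₐ(RSH (a thiol)) ≈ 10.5
methoxide: pKₐ(CH₃OH) ≈ 15.5
Listed from poorest to best leaving group as asked.

methoxide < RS⁻ < p-O₂N–C₆H₄–O⁻ < azide < H₂PO₄⁻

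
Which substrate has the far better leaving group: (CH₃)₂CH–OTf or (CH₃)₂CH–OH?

From (CH₃)₂CH–OH the departing group would be OH⁻ (pKₐ(H₂O) ≈ 15.7). Strong base; essentially never leaves without prior activation.
From (CH₃)₂CH–OTf the leaving group is OTf⁻ (pKₐ(CF₃SO₃H (triflic acid)) ≈ -14). Charge spread over three oxygens and a CF₃ group; the premier leaving group in synthesis.
(In practice (CH₃)₂CH–OTf is made from (CH₃)₂CH–OH by treatment with Tf₂O / 2,6-lutidine, converting the hydroxyl into a triflate.)

(CH₃)₂CH–OTf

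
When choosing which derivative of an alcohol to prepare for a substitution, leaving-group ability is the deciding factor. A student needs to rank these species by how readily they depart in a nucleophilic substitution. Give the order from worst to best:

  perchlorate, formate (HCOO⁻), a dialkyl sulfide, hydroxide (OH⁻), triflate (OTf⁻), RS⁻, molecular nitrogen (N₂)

Rank by basicity of the departing species: weakest base leaves most easily.
molecular nitrogen (N₂): no meaningful conjugate acid; N₂ departs as an exceptionally stable neutral molecule
triflate (OTf⁻): pKₐ(CF₃SO₃H (triflic acid)) ≈ -14
perchlorate: pKₐ(HClO₄) ≈ -10 — extremely weak base; rarely used for safety reasons
a dialkyl sulfide: pKₐ(R'₂SH⁺) ≈ -7 — neutral; leaves from a sulfonium salt (R–SR'₂⁺)
formate (HCOO⁻): pKₐ(HCOOH) ≈ 3.8 — resonance-stabilised carboxylate
RS⁻: pKₐ(RSH (a thiol)) ≈ 10.5 — moderately basic; rarely leaves without activation
hydroxide (OH⁻): pKₐ(H₂O) ≈ 15.7 — strong base; essentially never leaves without prior activation
The question asks for worst first, so the sequence is read in increasing leaving-group ability.

hydroxide (OH⁻) < RS⁻ < formate (HCOO⁻) < a dialkyl sulfide < perchlorate < triflate (OTf⁻) < molecular nitrogen (N₂)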